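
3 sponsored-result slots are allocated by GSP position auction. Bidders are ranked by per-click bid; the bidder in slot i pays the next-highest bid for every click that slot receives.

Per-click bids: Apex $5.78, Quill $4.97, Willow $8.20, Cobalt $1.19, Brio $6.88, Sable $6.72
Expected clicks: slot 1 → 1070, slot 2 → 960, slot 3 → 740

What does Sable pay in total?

Sable pays $4277.20

Sorting advertisers: $8.20 (Willow) > $6.88 (Brio) > $6.72 (Sable) > $5.78 (Apex) > …
Sable holds slot 3 → pays next bid $5.78 × 740 clicks = $4277.20.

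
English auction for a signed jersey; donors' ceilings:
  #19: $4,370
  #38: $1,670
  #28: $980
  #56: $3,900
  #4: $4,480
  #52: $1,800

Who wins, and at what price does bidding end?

#4 wins at $4,370

Limits in order: 4,480 (#4) > 4,370 (#19) > 3,900 (#56) > 1,800 (#52) > 1,670 (#38) > 980 (#28)
Bidding ends when #19 exits at $4,370; #4 takes it.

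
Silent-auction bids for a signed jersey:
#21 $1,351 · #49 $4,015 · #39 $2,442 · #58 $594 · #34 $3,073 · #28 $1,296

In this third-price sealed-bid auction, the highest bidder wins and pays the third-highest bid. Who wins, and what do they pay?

#49 pays $2,442

Third-price sealed-bid auction: the highest bidder wins and pays the third-highest bid.
Bids ranked: 4,015 (#49) > 3,073 (#34) > 2,442 (#39) > 1,351 (#21) > 1,296 (#28) > 594 (#58)
#49 is highest; pays the third-highest bid, $2,442.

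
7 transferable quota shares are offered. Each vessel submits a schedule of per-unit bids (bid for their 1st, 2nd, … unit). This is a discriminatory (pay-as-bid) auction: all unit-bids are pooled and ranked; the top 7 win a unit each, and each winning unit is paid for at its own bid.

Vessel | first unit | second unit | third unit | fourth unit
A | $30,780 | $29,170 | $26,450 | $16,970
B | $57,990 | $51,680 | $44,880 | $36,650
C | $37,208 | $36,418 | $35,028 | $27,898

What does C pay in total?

C pays $108,654

All unit-bids, highest first — top 7: 57,990 (B-1), 51,680 (B-2), 44,880 (B-3), 37,208 (C-1), 36,650 (B-4), 36,418 (C-2), 35,028 (C-3)
Next rejected bid: $30,780 (not a price — pay-as-bid).
C's winning unit-bids: 37,208 + 36,418 + 35,028 = $108,654.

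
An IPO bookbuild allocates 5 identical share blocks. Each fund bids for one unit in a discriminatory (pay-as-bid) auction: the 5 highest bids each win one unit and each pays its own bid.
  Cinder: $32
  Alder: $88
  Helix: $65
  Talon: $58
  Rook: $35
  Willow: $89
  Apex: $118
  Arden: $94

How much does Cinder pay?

Cinder pays $0

Sorting: 118 (Apex), 94 (Arden), 89 (Willow), 88 (Alder), 65 (Helix), 58 (Talon), 35 (Rook), …
Top 5: Apex, Arden, Willow, Alder, Helix.
Cinder does not win → $0.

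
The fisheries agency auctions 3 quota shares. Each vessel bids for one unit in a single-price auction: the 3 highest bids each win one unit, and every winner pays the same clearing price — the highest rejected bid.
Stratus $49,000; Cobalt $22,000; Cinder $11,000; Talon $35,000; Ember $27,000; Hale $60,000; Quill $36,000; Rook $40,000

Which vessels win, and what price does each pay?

Hale, Stratus, Rook; each pays $36,000

Bids ranked high→low: 60,000 (Hale), 49,000 (Stratus), 40,000 (Rook), 36,000 (Quill), 35,000 (Talon), …
Winners (3 units): Hale, Stratus, Rook.
Clearing price = highest rejected bid = $36,000.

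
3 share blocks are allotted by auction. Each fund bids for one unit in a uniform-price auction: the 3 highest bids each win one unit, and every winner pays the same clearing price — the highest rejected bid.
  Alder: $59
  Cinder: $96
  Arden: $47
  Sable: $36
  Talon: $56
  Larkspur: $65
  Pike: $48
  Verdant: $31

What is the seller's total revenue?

Bids ranked high→low: 96 (Cinder), 65 (Larkspur), 59 (Alder), 56 (Talon), 48 (Pike), …
Winners (3 units): Cinder, Larkspur, Alder.
First losing bid is Talon's $56, which sets the uniform price.
Total revenue = 3 × $56 = $168.

Total revenue: $168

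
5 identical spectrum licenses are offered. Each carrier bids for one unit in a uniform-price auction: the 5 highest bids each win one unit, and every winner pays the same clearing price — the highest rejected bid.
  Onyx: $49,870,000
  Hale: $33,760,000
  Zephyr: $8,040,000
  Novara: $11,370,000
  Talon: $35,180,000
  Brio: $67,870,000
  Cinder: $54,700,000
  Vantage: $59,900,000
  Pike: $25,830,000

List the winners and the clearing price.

Brio, Vantage, Cinder, Onyx, Talon; each pays $33,760,000

Bids ranked high→low: 67,870,000 (Brio), 59,900,000 (Vantage), 54,700,000 (Cinder), 49,870,000 (Onyx), 35,180,000 (Talon), 33,760,000 (Hale), 25,830,000 (Pike), …
Top 5: Brio, Vantage, Cinder, Onyx, Talon.
Clearing price = highest rejected bid = $33,760,000.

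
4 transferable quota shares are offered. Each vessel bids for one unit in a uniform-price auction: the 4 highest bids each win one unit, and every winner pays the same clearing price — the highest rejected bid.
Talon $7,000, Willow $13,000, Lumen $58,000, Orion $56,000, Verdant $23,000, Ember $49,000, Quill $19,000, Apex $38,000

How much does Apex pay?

Bids ranked high→low: 58,000 (Lumen), 56,000 (Orion), 49,000 (Ember), 38,000 (Apex), 23,000 (Verdant), 19,000 (Quill), …
Top 4: Lumen, Orion, Ember, Apex.
Highest unsuccessful bid: $23,000 → clearing price.
Apex wins → pays $23,000.

Apex pays $23,000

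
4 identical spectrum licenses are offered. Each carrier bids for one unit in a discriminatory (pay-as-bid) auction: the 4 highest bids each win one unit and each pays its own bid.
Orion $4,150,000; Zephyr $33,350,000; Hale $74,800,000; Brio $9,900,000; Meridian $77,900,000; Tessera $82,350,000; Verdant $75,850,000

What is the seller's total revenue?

Bids ranked high→low: 82,350,000 (Tessera), 77,900,000 (Meridian), 75,850,000 (Verdant), 74,800,000 (Hale), 33,350,000 (Zephyr), 9,900,000 (Brio), …
Top 4: Tessera, Meridian, Verdant, Hale.
Total revenue = 82,350,000 + 77,900,000 + 75,850,000 + 74,800,000 = $310,900,000.

Total revenue: $310,900,000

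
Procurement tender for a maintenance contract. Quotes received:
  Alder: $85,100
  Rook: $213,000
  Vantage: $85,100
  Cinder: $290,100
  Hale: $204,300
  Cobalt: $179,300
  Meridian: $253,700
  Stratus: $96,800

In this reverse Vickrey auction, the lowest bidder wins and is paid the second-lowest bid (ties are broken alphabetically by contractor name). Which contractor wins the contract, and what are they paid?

Alder is paid $85,100

Rule: the lowest bidder wins and is paid the second-lowest bid.
Bids ranked: 85,100 (Alder) < 85,100 (Vantage) < 96,800 (Stratus) < 179,300 (Cobalt) < 204,300 (Hale) < 213,000 (Rook) < …
Tie at $85,100 → Alder wins by tie-break.
Alder is lowest; is paid the second-lowest bid, $85,100.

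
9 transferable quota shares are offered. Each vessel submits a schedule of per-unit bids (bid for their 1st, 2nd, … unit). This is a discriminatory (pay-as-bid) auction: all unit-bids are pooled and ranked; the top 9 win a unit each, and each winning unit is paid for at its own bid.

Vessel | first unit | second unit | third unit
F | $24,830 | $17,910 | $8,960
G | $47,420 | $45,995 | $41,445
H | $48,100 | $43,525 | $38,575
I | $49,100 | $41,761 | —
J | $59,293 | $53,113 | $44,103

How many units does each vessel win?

All unit-bids, highest first — top 9: 59,293 (J-1), 53,113 (J-2), 49,100 (I-1), 48,100 (H-1), 47,420 (G-1), 45,995 (G-2), 44,103 (J-3), 43,525 (H-2), 41,761 (I-2)
Next rejected bid: $41,445 (not a price — pay-as-bid).
Allocation: G 2, H 2, I 2, J 3.

G 2, H 2, I 2, J 3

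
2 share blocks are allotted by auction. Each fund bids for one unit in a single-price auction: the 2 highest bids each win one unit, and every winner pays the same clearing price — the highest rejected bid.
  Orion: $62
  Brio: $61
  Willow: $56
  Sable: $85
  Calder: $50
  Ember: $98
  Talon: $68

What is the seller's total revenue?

Total revenue: $136

Bids ranked high→low: 98 (Ember), 85 (Sable), 68 (Talon), 62 (Orion), …
The 2 highest are Ember, Sable.
Highest unsuccessful bid: $68 → clearing price.
Total revenue = 2 × $68 = $136.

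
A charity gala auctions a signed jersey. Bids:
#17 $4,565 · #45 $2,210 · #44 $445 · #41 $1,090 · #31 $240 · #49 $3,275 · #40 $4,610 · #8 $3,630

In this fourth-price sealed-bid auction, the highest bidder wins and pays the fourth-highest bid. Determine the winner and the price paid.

Sorting bids: 4,610 (#40) > 4,565 (#17) > 3,630 (#8) > 3,275 (#49) > 2,210 (#45) > 1,090 (#41) > …
#40 is highest; pays the fourth-highest bid, $3,275.

#40 pays $3,275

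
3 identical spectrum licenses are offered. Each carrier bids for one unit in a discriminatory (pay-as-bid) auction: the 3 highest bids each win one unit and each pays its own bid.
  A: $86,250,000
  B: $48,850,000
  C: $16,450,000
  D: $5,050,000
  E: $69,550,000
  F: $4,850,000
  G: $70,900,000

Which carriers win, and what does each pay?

A $86,250,000, G $70,900,000, E $69,550,000

Sorting: 86,250,000 (A), 70,900,000 (G), 69,550,000 (E), 48,850,000 (B), 16,450,000 (C), …
Top 3: A, G, E.
Each winner pays its own bid: A $86,250,000, G $70,900,000, E $69,550,000.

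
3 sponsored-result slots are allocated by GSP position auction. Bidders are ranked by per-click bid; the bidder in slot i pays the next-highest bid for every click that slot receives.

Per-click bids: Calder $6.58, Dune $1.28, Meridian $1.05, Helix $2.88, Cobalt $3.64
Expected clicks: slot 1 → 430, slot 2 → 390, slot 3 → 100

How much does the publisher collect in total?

Ranked by bid: $6.58 (Calder) > $3.64 (Cobalt) > $2.88 (Helix) > $1.28 (Dune) > …
Slot 1: Calder pays $3.64 × 430 = $1565.20
Slot 2: Cobalt pays $2.88 × 390 = $1123.20
Slot 3: Helix pays $1.28 × 100 = $128.00
Total = $2816.40

Total revenue: $2816.40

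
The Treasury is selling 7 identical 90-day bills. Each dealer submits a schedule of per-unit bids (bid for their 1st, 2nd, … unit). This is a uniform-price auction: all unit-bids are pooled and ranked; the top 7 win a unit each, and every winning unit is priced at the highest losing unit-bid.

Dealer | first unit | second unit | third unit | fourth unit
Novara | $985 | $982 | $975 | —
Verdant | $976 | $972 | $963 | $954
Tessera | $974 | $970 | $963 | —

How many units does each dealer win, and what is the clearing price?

Novara 3, Tessera 2, Verdant 2; clearing price $963

All unit-bids, highest first — top 7: 985 (Novara-1), 982 (Novara-2), 976 (Verdant-1), 975 (Novara-3), 974 (Tessera-1), 972 (Verdant-2), 970 (Tessera-2)
First bid not allocated: $963.
Allocation: Novara 3, Tessera 2, Verdant 2.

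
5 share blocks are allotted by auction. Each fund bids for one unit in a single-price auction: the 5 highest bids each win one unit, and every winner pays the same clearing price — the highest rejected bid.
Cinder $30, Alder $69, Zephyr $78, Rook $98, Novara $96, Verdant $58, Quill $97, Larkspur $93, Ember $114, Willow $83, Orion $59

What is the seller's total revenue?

Bids ranked high→low: 114 (Ember), 98 (Rook), 97 (Quill), 96 (Novara), 93 (Larkspur), 83 (Willow), 78 (Zephyr), …
Winners (5 units): Ember, Rook, Quill, Novara, Larkspur.
Clearing price = highest rejected bid = $83.
Total revenue = 5 × $83 = $415.

Total revenue: $415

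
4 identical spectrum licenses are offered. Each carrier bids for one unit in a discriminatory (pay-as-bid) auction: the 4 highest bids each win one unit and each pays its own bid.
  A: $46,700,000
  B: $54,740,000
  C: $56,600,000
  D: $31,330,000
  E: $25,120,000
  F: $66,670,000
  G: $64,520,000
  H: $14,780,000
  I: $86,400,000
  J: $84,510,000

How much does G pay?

G pays $64,520,000

Ordering the bids: 86,400,000 (I), 84,510,000 (J), 66,670,000 (F), 64,520,000 (G), 56,600,000 (C), 54,740,000 (B), …
Top 4: I, J, F, G.
G wins → own bid $64,520,000.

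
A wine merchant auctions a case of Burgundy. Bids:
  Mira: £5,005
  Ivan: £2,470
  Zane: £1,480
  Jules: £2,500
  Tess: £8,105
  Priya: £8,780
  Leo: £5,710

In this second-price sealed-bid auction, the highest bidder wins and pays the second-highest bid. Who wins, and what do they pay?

Priya pays £8,105

Bids ranked: 8,780 (Priya) > 8,105 (Tess) > 5,710 (Leo) > 5,005 (Mira) > 2,500 (Jules) > 2,470 (Ivan) > …
Second-price: Priya pays Tess's bid of £8,105.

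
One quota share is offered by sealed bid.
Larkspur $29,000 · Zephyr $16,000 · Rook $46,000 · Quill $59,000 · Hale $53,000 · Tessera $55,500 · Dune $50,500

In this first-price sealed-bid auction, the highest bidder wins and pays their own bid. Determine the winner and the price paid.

Quill pays $59,000

Bids ranked: 59,000 (Quill) > 55,500 (Tessera) > 53,000 (Hale) > 50,500 (Dune) > 46,000 (Rook) > 29,000 (Larkspur) > …
First-price: Quill pays what they bid, $59,000.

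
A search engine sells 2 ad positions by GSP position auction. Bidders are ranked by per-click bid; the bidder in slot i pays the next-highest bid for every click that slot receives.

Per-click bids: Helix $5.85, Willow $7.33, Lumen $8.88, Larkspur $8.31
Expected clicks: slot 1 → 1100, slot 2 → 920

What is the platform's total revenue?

Total revenue: $15884.60

Ranked by bid: $8.88 (Lumen) > $8.31 (Larkspur) > $7.33 (Willow) > …
Slot 1: Lumen pays $8.31 × 1100 = $9141.00
Slot 2: Larkspur pays $7.33 × 920 = $6743.60
Total = $15884.60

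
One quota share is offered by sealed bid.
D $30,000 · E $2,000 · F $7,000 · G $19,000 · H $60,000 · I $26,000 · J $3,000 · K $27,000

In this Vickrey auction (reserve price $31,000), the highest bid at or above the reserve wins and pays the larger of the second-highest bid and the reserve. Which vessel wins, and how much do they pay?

H pays $31,000

Bids ranked: 60,000 (H) > 30,000 (D) > 27,000 (K) > 26,000 (I) > 19,000 (G) > 7,000 (F) > …
H has the top bid at or above the reserve ($60,000).
max(second-highest $30,000, reserve $31,000) = $31,000.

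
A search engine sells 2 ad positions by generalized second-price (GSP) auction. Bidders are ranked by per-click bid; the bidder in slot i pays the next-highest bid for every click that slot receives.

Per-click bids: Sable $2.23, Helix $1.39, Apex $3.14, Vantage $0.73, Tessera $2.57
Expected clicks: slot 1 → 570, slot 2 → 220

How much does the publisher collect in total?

Sorting advertisers: $3.14 (Apex) > $2.57 (Tessera) > $2.23 (Sable) > …
Slot 1: Apex pays $2.57 × 570 = $1464.90
Slot 2: Tessera pays $2.23 × 220 = $490.60
Total = $1955.50

Total revenue: $1955.50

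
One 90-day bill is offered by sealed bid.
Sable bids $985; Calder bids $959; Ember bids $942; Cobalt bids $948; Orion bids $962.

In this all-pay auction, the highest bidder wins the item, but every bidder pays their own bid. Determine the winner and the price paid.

Sorting bids: 985 (Sable) > 962 (Orion) > 959 (Calder) > 948 (Cobalt) > 942 (Ember)
Sable is highest and takes the item; every bidder forfeits their bid.

Sable pays $985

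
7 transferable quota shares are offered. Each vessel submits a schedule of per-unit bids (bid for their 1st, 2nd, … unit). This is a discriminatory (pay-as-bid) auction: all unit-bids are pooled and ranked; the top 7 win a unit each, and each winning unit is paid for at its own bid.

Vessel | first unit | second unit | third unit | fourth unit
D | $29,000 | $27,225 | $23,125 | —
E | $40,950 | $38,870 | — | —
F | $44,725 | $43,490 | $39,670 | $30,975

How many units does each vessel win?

D 1, E 2, F 4

Pooled unit-bids ranked (top 7): 44,725 (F-1), 43,490 (F-2), 40,950 (E-1), 39,670 (F-3), 38,870 (E-2), 30,975 (F-4), 29,000 (D-1)
Next rejected bid: $27,225 (not a price — pay-as-bid).
Allocation: D 1, E 2, F 4.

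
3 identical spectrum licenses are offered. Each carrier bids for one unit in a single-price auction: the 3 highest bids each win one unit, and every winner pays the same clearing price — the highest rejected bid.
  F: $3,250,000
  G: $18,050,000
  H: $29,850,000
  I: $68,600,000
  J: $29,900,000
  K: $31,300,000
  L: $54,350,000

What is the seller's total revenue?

Bids ranked high→low: 68,600,000 (I), 54,350,000 (L), 31,300,000 (K), 29,900,000 (J), 29,850,000 (H), …
The 3 highest are I, L, K.
First losing bid is J's $29,900,000, which sets the uniform price.
Total revenue = 3 × $29,900,000 = $89,700,000.

Total revenue: $89,700,000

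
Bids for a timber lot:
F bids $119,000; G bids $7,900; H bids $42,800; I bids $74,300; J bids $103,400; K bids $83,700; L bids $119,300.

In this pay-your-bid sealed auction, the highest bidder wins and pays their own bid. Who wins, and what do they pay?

L pays $119,300

Bids in order: 119,300 (L) > 119,000 (F) > 103,400 (J) > 83,700 (K) > 74,300 (I) > 42,800 (H) > …
First-price: L pays what they bid, $119,300.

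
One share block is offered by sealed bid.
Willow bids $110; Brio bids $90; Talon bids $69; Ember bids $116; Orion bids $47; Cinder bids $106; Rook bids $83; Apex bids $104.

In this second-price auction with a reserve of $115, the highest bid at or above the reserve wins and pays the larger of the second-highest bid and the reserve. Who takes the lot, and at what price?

Rule: the highest bid at or above the reserve wins and pays the larger of the second-highest bid and the reserve.
Sorting bids: 116 (Ember) > 110 (Willow) > 106 (Cinder) > 104 (Apex) > 90 (Brio) > 83 (Rook) > …
Ember has the top bid at or above the reserve ($116).
max(second-highest $110, reserve $115) = $115.

Ember pays $115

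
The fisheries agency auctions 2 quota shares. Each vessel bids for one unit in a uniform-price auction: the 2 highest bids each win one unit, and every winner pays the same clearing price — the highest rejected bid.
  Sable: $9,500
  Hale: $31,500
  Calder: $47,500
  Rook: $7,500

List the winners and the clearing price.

Ordering the bids: 47,500 (Calder), 31,500 (Hale), 9,500 (Sable), 7,500 (Rook)
Top 2: Calder, Hale.
Highest unsuccessful bid: $9,500 → clearing price.

Calder, Hale; each pays $9,500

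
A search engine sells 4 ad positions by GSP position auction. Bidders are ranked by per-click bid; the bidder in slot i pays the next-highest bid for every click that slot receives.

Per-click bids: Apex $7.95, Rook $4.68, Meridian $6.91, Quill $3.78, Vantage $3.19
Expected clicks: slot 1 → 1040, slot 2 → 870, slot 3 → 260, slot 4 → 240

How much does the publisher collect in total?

Total revenue: $13006.40

Sorting advertisers: $7.95 (Apex) > $6.91 (Meridian) > $4.68 (Rook) > $3.78 (Quill) > $3.19 (Vantage)
Slot 1: Apex pays $6.91 × 1040 = $7186.40
Slot 2: Meridian pays $4.68 × 870 = $4071.60
Slot 3: Rook pays $3.78 × 260 = $982.80
Slot 4: Quill pays $3.19 × 240 = $765.60
Total = $13006.40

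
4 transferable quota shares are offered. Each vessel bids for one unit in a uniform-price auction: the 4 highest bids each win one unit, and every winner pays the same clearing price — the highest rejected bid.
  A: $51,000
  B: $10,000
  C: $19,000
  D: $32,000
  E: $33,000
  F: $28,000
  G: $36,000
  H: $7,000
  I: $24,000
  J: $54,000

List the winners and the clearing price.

J, A, G, E; each pays $32,000

Ordering the bids: 54,000 (J), 51,000 (A), 36,000 (G), 33,000 (E), 32,000 (D), 28,000 (F), …
Winners (4 units): J, A, G, E.
First losing bid is D's $32,000, which sets the uniform price.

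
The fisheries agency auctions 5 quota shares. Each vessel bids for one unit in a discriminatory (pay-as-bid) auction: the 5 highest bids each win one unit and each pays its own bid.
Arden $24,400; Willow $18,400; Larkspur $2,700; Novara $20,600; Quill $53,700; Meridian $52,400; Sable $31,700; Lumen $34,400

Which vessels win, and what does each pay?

Sorting: 53,700 (Quill), 52,400 (Meridian), 34,400 (Lumen), 31,700 (Sable), 24,400 (Arden), 20,600 (Novara), 18,400 (Willow), …
Top 5: Quill, Meridian, Lumen, Sable, Arden.
Each winner pays its own bid: Quill $53,700, Meridian $52,400, Lumen $34,400, Sable $31,700, Arden $24,400.

Quill $53,700, Meridian $52,400, Lumen $34,400, Sable $31,700, Arden $24,400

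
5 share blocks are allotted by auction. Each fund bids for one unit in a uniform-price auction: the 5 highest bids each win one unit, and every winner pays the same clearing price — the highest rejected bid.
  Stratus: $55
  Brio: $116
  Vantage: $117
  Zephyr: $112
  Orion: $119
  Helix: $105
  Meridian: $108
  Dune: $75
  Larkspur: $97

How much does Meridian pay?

Ordering the bids: 119 (Orion), 117 (Vantage), 116 (Brio), 112 (Zephyr), 108 (Meridian), 105 (Helix), 97 (Larkspur), …
The 5 highest are Orion, Vantage, Brio, Zephyr, Meridian.
Highest unsuccessful bid: $105 → clearing price.
Meridian wins → pays $105.

Meridian pays $105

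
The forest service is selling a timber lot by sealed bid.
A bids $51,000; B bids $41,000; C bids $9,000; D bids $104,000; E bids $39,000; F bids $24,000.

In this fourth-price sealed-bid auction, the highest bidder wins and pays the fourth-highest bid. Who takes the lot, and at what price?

Sorting bids: 104,000 (D) > 51,000 (A) > 41,000 (B) > 39,000 (E) > 24,000 (F) > 9,000 (C)
D is highest; pays the fourth-highest bid, $39,000.

D pays $39,000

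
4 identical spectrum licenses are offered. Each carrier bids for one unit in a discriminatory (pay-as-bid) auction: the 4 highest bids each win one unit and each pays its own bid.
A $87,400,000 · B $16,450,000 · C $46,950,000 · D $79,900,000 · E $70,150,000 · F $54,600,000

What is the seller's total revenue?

Sorting: 87,400,000 (A), 79,900,000 (D), 70,150,000 (E), 54,600,000 (F), 46,950,000 (C), 16,450,000 (B)
Top 4: A, D, E, F.
Total revenue = 87,400,000 + 79,900,000 + 70,150,000 + 54,600,000 = $292,050,000.

Total revenue: $292,050,000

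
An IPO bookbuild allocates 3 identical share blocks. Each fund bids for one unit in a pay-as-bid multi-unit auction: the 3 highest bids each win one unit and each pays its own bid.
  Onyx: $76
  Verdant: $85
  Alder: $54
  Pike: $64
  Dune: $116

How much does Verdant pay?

Verdant pays $85

Bids ranked high→low: 116 (Dune), 85 (Verdant), 76 (Onyx), 64 (Pike), 54 (Alder)
Top 3: Dune, Verdant, Onyx.
Verdant wins → own bid $85.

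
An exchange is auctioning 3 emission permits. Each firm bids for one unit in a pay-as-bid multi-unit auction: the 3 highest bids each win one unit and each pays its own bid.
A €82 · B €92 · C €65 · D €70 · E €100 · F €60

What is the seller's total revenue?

Sorting: 100 (E), 92 (B), 82 (A), 70 (D), 65 (C), …
The 3 highest are E, B, A.
Total revenue = 100 + 92 + 82 = €274.

Total revenue: €274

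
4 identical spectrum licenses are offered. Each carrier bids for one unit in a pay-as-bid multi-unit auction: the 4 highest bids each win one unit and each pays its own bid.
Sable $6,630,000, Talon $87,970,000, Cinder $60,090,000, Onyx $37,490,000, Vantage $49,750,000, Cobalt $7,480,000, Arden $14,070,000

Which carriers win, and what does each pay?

Talon $87,970,000, Cinder $60,090,000, Vantage $49,750,000, Onyx $37,490,000

Ordering the bids: 87,970,000 (Talon), 60,090,000 (Cinder), 49,750,000 (Vantage), 37,490,000 (Onyx), 14,070,000 (Arden), 7,480,000 (Cobalt), …
Winners (4 units): Talon, Cinder, Vantage, Onyx.
Each winner pays its own bid: Talon $87,970,000, Cinder $60,090,000, Vantage $49,750,000, Onyx $37,490,000.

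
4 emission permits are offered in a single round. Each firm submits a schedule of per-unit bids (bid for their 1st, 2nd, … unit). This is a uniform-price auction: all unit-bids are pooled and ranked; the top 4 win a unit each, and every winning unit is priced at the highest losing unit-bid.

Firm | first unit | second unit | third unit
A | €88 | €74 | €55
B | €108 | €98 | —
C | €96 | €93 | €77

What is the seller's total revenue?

All unit-bids, highest first — top 4: 108 (B-1), 98 (B-2), 96 (C-1), 93 (C-2)
First bid not allocated: €88.
Allocation: B 2, C 2. Every unit priced at €88.
Revenue = 4 × 88 = €352.

Total revenue: €352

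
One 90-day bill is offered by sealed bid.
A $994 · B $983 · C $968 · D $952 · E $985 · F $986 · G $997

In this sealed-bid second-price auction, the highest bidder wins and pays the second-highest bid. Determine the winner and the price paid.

Sorting bids: 997 (G) > 994 (A) > 986 (F) > 985 (E) > 983 (B) > 968 (C) > …
G wins with the highest bid; price is set by the runner-up at $994.

G pays $994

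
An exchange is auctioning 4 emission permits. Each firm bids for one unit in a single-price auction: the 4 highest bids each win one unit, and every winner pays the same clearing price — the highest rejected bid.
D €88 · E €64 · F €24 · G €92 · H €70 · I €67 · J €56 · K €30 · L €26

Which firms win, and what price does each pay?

G, D, H, I; each pays €64

Bids ranked high→low: 92 (G), 88 (D), 70 (H), 67 (I), 64 (E), 56 (J), …
Top 4: G, D, H, I.
First losing bid is E's €64, which sets the uniform price.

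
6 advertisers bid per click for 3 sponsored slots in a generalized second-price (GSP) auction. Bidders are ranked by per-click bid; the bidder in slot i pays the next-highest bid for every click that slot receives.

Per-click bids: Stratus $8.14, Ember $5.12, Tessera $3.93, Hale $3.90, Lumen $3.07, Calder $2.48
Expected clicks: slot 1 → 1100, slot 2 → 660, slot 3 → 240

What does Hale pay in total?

Hale pays $0.00

Sorting advertisers: $8.14 (Stratus) > $5.12 (Ember) > $3.93 (Tessera) > $3.90 (Hale) > …
Hale ranks below slot 3 → no slot, pays nothing.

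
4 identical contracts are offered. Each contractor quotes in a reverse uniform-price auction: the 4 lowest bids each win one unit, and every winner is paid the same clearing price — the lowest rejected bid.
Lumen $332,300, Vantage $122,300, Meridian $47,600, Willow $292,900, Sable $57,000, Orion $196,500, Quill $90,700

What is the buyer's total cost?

Bids ranked low→high: 47,600 (Meridian), 57,000 (Sable), 90,700 (Quill), 122,300 (Vantage), 196,500 (Orion), 292,900 (Willow), …
Lowest 4: Meridian, Sable, Quill, Vantage.
Clearing price = lowest rejected bid = $196,500.
Total cost = 4 × $196,500 = $786,000.

Total cost: $786,000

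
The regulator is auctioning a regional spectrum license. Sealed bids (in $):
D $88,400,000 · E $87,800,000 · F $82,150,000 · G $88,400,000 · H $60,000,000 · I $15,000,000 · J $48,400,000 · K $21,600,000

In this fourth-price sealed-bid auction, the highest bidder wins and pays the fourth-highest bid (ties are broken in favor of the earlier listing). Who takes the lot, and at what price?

D pays $82,150,000

Fourth-price sealed-bid auction: the highest bidder wins and pays the fourth-highest bid.
Bids in order: 88,400,000 (D) > 88,400,000 (G) > 87,800,000 (E) > 82,150,000 (F) > 60,000,000 (H) > 48,400,000 (J) > …
Tie at $88,400,000 → D wins by tie-break.
D is highest; pays the fourth-highest bid, $82,150,000.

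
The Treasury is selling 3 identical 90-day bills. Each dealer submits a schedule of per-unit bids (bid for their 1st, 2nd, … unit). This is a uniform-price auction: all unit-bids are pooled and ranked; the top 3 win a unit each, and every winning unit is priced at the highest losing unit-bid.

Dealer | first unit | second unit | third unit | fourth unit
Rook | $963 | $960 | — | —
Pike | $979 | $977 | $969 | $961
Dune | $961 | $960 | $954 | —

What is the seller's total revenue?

Merging the schedules and taking the best 3: 979 (Pike-1), 977 (Pike-2), 969 (Pike-3)
Highest rejected unit-bid = $963.
Allocation: Pike 3. Every unit priced at $963.
Revenue = 3 × 963 = $2,889.

Total revenue: $2,889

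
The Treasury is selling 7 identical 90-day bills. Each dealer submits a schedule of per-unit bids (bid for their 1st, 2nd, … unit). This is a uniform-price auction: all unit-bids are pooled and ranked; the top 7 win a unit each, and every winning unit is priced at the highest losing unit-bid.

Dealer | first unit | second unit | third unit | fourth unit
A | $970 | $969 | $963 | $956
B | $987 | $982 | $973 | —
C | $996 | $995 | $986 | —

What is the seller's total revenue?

All unit-bids, highest first — top 7: 996 (C-1), 995 (C-2), 987 (B-1), 986 (C-3), 982 (B-2), 973 (B-3), 970 (A-1)
The (k+1)-th unit-bid is $969.
Allocation: A 1, B 3, C 3. Every unit priced at $969.
Revenue = 7 × 969 = $6,783.

Total revenue: $6,783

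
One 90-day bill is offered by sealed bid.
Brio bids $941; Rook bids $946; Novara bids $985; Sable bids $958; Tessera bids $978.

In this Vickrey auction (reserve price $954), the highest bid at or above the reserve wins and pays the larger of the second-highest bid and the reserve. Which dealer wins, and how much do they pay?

Novara pays $978

Bids in order: 985 (Novara) > 978 (Tessera) > 958 (Sable) > 946 (Rook) > 941 (Brio)
Highest eligible bid: Novara at $985.
max(second-highest $978, reserve $954) = $978; the reserve does not bind.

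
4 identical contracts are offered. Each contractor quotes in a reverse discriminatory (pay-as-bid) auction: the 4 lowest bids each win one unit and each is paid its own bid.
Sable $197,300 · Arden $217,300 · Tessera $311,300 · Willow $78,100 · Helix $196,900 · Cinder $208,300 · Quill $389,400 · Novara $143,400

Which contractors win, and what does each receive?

Willow $78,100, Novara $143,400, Helix $196,900, Sable $197,300

Ordering the bids: 78,100 (Willow), 143,400 (Novara), 196,900 (Helix), 197,300 (Sable), 208,300 (Cinder), 217,300 (Arden), …
Lowest 4: Willow, Novara, Helix, Sable.
Each winner is paid its own bid: Willow $78,100, Novara $143,400, Helix $196,900, Sable $197,300.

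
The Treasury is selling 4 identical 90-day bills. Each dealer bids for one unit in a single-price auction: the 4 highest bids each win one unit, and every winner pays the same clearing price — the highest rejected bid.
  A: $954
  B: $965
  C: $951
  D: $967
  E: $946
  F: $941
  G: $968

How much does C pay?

C pays $0

Sorting: 968 (G), 967 (D), 965 (B), 954 (A), 951 (C), 946 (E), …
The 4 highest are G, D, B, A.
First losing bid is C's $951, which sets the uniform price.
C does not win → pays $0.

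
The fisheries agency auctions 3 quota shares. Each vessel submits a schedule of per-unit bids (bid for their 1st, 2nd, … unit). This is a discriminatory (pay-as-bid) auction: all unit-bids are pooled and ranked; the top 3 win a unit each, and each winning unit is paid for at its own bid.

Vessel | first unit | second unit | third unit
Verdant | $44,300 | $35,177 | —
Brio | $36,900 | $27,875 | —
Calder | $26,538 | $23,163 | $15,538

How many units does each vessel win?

Merging the schedules and taking the best 3: 44,300 (Verdant-1), 36,900 (Brio-1), 35,177 (Verdant-2)
Next rejected bid: $27,875 (not a price — pay-as-bid).
Allocation: Brio 1, Verdant 2.

Brio 1, Verdant 2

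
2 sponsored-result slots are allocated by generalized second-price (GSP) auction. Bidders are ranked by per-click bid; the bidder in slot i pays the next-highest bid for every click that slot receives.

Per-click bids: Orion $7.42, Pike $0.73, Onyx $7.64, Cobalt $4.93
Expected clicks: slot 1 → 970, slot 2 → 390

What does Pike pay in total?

Ranked by bid: $7.64 (Onyx) > $7.42 (Orion) > $4.93 (Cobalt) > …
Pike ranks below slot 2 → no slot, pays nothing.

Pike pays $0.00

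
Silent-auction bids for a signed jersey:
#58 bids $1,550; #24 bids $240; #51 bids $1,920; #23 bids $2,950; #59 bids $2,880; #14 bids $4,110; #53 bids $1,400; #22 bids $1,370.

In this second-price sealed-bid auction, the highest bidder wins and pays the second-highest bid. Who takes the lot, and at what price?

Sorting bids: 4,110 (#14) > 2,950 (#23) > 2,880 (#59) > 1,920 (#51) > 1,550 (#58) > 1,400 (#53) > …
Second-price: #14 pays #23's bid of $2,950.

#14 pays $2,950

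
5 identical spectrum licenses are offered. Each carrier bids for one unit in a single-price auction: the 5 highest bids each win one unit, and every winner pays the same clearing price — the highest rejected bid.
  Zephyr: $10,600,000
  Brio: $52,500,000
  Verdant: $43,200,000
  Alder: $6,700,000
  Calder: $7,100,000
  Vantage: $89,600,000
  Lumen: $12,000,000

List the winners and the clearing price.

Vantage, Brio, Verdant, Lumen, Zephyr; each pays $7,100,000

Sorting: 89,600,000 (Vantage), 52,500,000 (Brio), 43,200,000 (Verdant), 12,000,000 (Lumen), 10,600,000 (Zephyr), 7,100,000 (Calder), 6,700,000 (Alder)
The 5 highest are Vantage, Brio, Verdant, Lumen, Zephyr.
First losing bid is Calder's $7,100,000, which sets the uniform price.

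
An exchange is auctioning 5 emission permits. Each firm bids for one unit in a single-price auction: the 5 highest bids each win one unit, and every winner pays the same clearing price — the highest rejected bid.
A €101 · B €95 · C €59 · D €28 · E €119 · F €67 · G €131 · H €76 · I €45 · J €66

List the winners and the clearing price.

G, E, A, B, H; each pays €67

Bids ranked high→low: 131 (G), 119 (E), 101 (A), 95 (B), 76 (H), 67 (F), 66 (J), …
Top 5: G, E, A, B, H.
Clearing price = highest rejected bid = €67.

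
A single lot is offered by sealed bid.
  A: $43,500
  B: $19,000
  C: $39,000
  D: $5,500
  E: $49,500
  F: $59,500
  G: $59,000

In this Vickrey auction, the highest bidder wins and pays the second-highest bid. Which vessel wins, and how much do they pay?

F pays $59,000

Bids in order: 59,500 (F) > 59,000 (G) > 49,500 (E) > 43,500 (A) > 39,000 (C) > 19,000 (B) > …
F is highest; pays the second-highest bid, $59,000.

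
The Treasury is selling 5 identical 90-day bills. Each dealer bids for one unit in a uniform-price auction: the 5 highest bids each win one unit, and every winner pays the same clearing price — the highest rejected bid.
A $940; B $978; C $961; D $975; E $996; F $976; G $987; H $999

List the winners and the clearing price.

H, E, G, B, F; each pays $975

Bids ranked high→low: 999 (H), 996 (E), 987 (G), 978 (B), 976 (F), 975 (D), 961 (C), …
The 5 highest are H, E, G, B, F.
First losing bid is D's $975, which sets the uniform price.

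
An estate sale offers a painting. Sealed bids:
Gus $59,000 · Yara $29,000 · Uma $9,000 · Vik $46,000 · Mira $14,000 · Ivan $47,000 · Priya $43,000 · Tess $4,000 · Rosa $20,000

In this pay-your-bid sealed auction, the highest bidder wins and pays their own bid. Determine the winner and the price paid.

Pay-your-bid sealed auction: the highest bidder wins and pays their own bid.
Bids ranked: 59,000 (Gus) > 47,000 (Ivan) > 46,000 (Vik) > 43,000 (Priya) > 29,000 (Yara) > 20,000 (Rosa) > …
First-price: Gus pays what they bid, $59,000.

Gus pays $59,000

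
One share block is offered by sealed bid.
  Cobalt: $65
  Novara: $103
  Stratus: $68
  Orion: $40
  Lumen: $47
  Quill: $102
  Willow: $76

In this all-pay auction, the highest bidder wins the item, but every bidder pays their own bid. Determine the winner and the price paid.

Sorting bids: 103 (Novara) > 102 (Quill) > 76 (Willow) > 68 (Stratus) > 65 (Cobalt) > 47 (Lumen) > …
Novara is highest and takes the item; every bidder forfeits their bid.

Novara pays $103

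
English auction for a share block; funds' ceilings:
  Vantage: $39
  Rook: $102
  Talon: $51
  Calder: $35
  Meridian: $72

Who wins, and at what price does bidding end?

Rook wins at $72

Ascending (English) auction: the price rises until one bidder remains; the winner pays the price at which the last rival dropped out.
Limits in order: 102 (Rook) > 72 (Meridian) > 51 (Talon) > 39 (Vantage) > 35 (Calder)
Once the price passes $72, only Rook is left; the hammer falls at Meridian's limit of $72.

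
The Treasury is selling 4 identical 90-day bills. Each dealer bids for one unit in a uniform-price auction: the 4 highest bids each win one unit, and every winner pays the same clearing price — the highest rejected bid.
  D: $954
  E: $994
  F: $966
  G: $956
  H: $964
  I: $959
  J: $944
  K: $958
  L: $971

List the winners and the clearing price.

E, L, F, H; each pays $959

Bids ranked high→low: 994 (E), 971 (L), 966 (F), 964 (H), 959 (I), 958 (K), …
Winners (4 units): E, L, F, H.
First losing bid is I's $959, which sets the uniform price.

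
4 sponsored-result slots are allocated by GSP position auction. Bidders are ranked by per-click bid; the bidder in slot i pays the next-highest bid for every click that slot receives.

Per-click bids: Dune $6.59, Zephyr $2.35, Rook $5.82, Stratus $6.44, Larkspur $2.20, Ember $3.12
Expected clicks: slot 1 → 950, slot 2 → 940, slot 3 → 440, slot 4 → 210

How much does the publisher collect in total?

Total revenue: $13455.10

Per-click bids in order: $6.59 (Dune) > $6.44 (Stratus) > $5.82 (Rook) > $3.12 (Ember) > $2.35 (Zephyr) > …
Slot 1: Dune pays $6.44 × 950 = $6118.00
Slot 2: Stratus pays $5.82 × 940 = $5470.80
Slot 3: Rook pays $3.12 × 440 = $1372.80
Slot 4: Ember pays $2.35 × 210 = $493.50
Total = $13455.10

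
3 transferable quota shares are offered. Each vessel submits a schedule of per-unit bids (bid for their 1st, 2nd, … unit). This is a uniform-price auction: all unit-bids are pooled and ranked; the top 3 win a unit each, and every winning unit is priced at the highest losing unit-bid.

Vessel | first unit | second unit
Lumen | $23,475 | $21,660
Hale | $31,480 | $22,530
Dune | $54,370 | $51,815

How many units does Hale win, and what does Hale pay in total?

Pooled unit-bids ranked (top 3): 54,370 (Dune-1), 51,815 (Dune-2), 31,480 (Hale-1)
The (k+1)-th unit-bid is $23,475.
Hale wins 1 unit(s) at $23,475 each.

Hale: 1 unit, pays $23,475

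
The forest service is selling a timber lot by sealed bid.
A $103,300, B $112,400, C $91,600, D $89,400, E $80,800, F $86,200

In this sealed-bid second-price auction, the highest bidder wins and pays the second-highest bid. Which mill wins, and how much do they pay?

Sorting bids: 112,400 (B) > 103,300 (A) > 91,600 (C) > 89,400 (D) > 86,200 (F) > 80,800 (E)
B wins with the highest bid; price is set by the runner-up at $103,300.

B pays $103,300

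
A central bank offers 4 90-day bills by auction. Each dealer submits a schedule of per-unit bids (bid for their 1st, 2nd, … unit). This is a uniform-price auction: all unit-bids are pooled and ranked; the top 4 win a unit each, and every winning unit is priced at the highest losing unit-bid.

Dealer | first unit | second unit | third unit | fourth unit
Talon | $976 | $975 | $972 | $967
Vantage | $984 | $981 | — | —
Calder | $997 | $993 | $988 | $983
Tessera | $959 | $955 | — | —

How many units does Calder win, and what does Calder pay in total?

Merging the schedules and taking the best 4: 997 (Calder-1), 993 (Calder-2), 988 (Calder-3), 984 (Vantage-1)
The (k+1)-th unit-bid is $983.
Calder wins 3 unit(s) at $983 each.

Calder: 3 units, pays $2,949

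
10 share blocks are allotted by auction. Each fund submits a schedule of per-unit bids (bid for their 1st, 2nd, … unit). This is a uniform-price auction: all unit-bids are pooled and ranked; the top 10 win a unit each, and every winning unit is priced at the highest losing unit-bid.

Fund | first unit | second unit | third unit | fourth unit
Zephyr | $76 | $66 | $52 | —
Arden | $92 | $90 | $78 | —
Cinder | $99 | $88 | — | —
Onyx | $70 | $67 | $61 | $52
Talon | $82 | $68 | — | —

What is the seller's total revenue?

Total revenue: $660

Pooled unit-bids ranked (top 10): 99 (Cinder-1), 92 (Arden-1), 90 (Arden-2), 88 (Cinder-2), 82 (Talon-1), 78 (Arden-3), 76 (Zephyr-1), 70 (Onyx-1), 68 (Talon-2), 67 (Onyx-2)
The (k+1)-th unit-bid is $66.
Allocation: Arden 3, Cinder 2, Onyx 2, Talon 2, Zephyr 1. Every unit priced at $66.
Revenue = 10 × 66 = $660.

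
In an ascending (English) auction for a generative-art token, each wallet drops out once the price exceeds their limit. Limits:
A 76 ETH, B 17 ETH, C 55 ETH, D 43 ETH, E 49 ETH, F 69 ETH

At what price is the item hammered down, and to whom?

Open ascending-bid auction: the price rises until one bidder remains; the winner pays the price at which the last rival dropped out.
Sorting limits: 76 (A) > 69 (F) > 55 (C) > 49 (E) > 43 (D) > 17 (B)
Once the price passes 69 ETH, only A is left; the hammer falls at F's limit of 69 ETH.

A wins at 69 ETH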